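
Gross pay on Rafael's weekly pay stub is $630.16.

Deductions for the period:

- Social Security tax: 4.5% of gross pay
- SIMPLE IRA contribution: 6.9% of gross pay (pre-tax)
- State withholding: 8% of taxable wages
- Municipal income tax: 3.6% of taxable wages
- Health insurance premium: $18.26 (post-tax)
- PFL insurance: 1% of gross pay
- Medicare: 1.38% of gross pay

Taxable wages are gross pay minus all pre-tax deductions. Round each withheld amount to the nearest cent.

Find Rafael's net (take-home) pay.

SIMPLE IRA contribution: $630.16 × 0.069 = $43.48
Taxable wages = $630.16 − $43.48 = $586.68
Municipal income tax: $586.68 × 0.036 = $21.12
State withholding: $586.68 × 0.08 = $46.93
PFL insurance: $630.16 × 0.01 = $6.30
Medicare: $630.16 × 0.0138 = $8.70
Social Security tax: $630.16 × 0.045 = $28.36
Health insurance premium: $18.26
Total deductions = $43.48 + $21.12 + $46.93 + $6.30 + $8.70 + $28.36 + $18.26 = $173.15
Net pay = $630.16 − $173.15 = $457.01

$457.01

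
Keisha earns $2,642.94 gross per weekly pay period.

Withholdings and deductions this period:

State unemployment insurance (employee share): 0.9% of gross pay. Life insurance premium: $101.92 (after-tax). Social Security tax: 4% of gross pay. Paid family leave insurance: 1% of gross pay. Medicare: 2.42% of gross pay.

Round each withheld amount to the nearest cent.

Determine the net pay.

$2,321.12

Medicare: $2,642.94 × 0.0242 = $63.96
Paid family leave insurance: $2,642.94 × 0.01 = $26.43
State unemployment insurance (employee share): $2,642.94 × 0.009 = $23.79
Social Security tax: $2,642.94 × 0.04 = $105.72
Life insurance premium: $101.92
Total deductions = $63.96 + $26.43 + $23.79 + $105.72 + $101.92 = $321.82
Net pay = $2,642.94 − $321.82 = $2,321.12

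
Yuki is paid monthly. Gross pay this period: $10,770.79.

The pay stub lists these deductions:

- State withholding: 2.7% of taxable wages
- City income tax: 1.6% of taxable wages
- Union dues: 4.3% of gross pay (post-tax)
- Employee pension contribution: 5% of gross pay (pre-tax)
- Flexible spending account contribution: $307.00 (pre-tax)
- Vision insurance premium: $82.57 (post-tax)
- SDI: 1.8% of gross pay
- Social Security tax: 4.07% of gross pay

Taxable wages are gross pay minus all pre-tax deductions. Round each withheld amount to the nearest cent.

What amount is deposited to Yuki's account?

$8,320.52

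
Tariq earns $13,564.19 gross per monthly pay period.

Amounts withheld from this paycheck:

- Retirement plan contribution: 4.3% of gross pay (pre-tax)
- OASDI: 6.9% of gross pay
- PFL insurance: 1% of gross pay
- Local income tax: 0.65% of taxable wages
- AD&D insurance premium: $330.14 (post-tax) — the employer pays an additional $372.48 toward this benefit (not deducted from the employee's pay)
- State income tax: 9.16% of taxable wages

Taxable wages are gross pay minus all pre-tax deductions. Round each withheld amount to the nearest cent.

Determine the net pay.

Retirement plan contribution: $13,564.19 × 0.043 = $583.26
Taxable wages = $13,564.19 − $583.26 = $12,980.93
Local income tax: $12,980.93 × 0.0065 = $84.38
State income tax: $12,980.93 × 0.0916 = $1,189.05
PFL insurance: $13,564.19 × 0.01 = $135.64
OASDI: $13,564.19 × 0.069 = $935.93
AD&D insurance premium: $330.14
(Employer's $372.48 toward AD&D insurance premium is not withheld from the employee.)
Total deductions = $583.26 + $84.38 + $1,189.05 + $135.64 + $935.93 + $330.14 = $3,258.40
Net pay = $13,564.19 − $3,258.40 = $10,305.79

$10,305.79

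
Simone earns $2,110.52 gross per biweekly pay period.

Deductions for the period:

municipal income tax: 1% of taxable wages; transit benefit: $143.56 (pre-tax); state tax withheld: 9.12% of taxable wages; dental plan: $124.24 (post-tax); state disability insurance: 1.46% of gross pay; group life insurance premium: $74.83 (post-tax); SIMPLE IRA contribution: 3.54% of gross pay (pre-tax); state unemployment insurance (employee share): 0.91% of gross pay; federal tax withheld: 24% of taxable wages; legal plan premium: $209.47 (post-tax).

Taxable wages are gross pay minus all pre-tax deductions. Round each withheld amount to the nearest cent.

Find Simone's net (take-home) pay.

$788.06

SIMPLE IRA contribution: $2,110.52 × 0.0354 = $74.71
Transit benefit: $143.56
Pre-tax total = $74.71 + $143.56 = $218.27
Taxable wages = $2,110.52 − $218.27 = $1,892.25
Federal tax withheld: $1,892.25 × 0.24 = $454.14
Municipal income tax: $1,892.25 × 0.01 = $18.92
State tax withheld: $1,892.25 × 0.0912 = $172.57
State disability insurance: $2,110.52 × 0.0146 = $30.81
State unemployment insurance (employee share): $2,110.52 × 0.0091 = $19.21
Legal plan premium: $209.47
Dental plan: $124.24
Group life insurance premium: $74.83
Total deductions = $74.71 + $143.56 + $454.14 + $18.92 + $172.57 + $30.81 + $19.21 + $209.47 + $124.24 + $74.83 = $1,322.46
Net pay = $2,110.52 − $1,322.46 = $788.06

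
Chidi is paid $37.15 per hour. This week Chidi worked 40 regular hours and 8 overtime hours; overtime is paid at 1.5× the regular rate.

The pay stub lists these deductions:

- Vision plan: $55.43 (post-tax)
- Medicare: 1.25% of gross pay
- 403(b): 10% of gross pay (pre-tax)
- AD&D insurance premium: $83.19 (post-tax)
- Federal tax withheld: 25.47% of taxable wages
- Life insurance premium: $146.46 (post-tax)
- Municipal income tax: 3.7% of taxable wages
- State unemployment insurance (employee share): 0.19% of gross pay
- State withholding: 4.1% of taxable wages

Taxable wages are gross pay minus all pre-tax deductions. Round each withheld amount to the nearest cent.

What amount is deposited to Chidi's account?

$847.28

Regular pay: 40 × $37.15 = $1486.00
Overtime pay: 8 × $37.15 × 1.5 = $445.80
Gross pay = $1486.00 + $445.80 = $1931.80
403(b): $1931.80 × 0.1 = $193.18
Taxable wages = $1931.80 − $193.18 = $1738.62
State withholding: $1738.62 × 0.041 = $71.28
Municipal income tax: $1738.62 × 0.037 = $64.33
Federal tax withheld: $1738.62 × 0.2547 = $442.83
Medicare: $1931.80 × 0.0125 = $24.15
State unemployment insurance (employee share): $1931.80 × 0.0019 = $3.67
Life insurance premium: $146.46
Vision plan: $55.43
AD&D insurance premium: $83.19
Total deductions = $193.18 + $71.28 + $64.33 + $442.83 + $24.15 + $3.67 + $146.46 + $55.43 + $83.19 = $1084.52
Net pay = $1931.80 − $1084.52 = $847.28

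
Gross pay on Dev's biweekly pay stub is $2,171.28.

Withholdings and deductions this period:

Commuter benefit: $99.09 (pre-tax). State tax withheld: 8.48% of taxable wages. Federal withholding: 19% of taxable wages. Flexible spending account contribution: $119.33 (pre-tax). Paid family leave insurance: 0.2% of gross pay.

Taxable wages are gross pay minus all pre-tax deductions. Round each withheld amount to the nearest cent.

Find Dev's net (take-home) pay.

Flexible spending account contribution: $119.33
Commuter benefit: $99.09
Pre-tax total = $119.33 + $99.09 = $218.42
Taxable wages = $2,171.28 − $218.42 = $1,952.86
Federal withholding: $1,952.86 × 0.19 = $371.04
State tax withheld: $1,952.86 × 0.0848 = $165.60
Paid family leave insurance: $2,171.28 × 0.002 = $4.34
Total deductions = $119.33 + $99.09 + $371.04 + $165.60 + $4.34 = $759.40
Net pay = $2,171.28 − $759.40 = $1,411.88

$1,411.88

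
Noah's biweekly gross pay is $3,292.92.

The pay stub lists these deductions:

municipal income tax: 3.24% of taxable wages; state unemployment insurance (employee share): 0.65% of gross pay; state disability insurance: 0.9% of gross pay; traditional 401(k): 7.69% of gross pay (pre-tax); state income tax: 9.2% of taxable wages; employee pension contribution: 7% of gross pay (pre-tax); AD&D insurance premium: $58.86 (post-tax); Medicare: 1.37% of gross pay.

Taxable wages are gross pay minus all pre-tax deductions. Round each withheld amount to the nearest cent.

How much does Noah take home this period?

Employee pension contribution: $3,292.92 × 0.07 = $230.50
Traditional 401(k): $3,292.92 × 0.0769 = $253.23
Pre-tax total = $230.50 + $253.23 = $483.73
Taxable wages = $3,292.92 − $483.73 = $2,809.19
Municipal income tax: $2,809.19 × 0.0324 = $91.02
State income tax: $2,809.19 × 0.092 = $258.45
Medicare: $3,292.92 × 0.0137 = $45.11
State unemployment insurance (employee share): $3,292.92 × 0.0065 = $21.40
State disability insurance: $3,292.92 × 0.009 = $29.64
AD&D insurance premium: $58.86
Total deductions = $230.50 + $253.23 + $91.02 + $258.45 + $45.11 + $21.40 + $29.64 + $58.86 = $988.21
Net pay = $3,292.92 − $988.21 = $2,304.71

$2,304.71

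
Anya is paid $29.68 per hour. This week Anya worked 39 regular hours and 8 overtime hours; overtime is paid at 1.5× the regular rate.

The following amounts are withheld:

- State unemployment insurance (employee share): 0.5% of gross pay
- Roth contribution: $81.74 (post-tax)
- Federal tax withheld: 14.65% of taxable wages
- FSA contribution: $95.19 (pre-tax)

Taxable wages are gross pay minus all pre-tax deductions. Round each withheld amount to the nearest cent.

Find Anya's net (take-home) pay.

Regular pay: 39 × $29.68 = $1157.52
Overtime pay: 8 × $29.68 × 1.5 = $356.16
Gross pay = $1157.52 + $356.16 = $1513.68
FSA contribution: $95.19
Taxable wages = $1513.68 − $95.19 = $1418.49
Federal tax withheld: $1418.49 × 0.1465 = $207.81
State unemployment insurance (employee share): $1513.68 × 0.005 = $7.57
Roth contribution: $81.74
Total deductions = $95.19 + $207.81 + $7.57 + $81.74 = $392.31
Net pay = $1513.68 − $392.31 = $1121.37

$1121.37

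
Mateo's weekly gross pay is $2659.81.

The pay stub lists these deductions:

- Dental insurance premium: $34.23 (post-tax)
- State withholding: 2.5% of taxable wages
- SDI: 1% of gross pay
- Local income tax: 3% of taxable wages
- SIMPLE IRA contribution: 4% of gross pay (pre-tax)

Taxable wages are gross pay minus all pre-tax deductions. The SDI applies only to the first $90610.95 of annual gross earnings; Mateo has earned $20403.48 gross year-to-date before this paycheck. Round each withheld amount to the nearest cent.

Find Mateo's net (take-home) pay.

SIMPLE IRA contribution: $2659.81 × 0.04 = $106.39
Taxable wages = $2659.81 − $106.39 = $2553.42
Local income tax: $2553.42 × 0.03 = $76.60
State withholding: $2553.42 × 0.025 = $63.84
SDI: cap not yet reached, full $2659.81 is subject → $2659.81 × 0.01 = $26.60
Dental insurance premium: $34.23
Total deductions = $106.39 + $76.60 + $63.84 + $26.60 + $34.23 = $307.66
Net pay = $2659.81 − $307.66 = $2352.15

$2352.15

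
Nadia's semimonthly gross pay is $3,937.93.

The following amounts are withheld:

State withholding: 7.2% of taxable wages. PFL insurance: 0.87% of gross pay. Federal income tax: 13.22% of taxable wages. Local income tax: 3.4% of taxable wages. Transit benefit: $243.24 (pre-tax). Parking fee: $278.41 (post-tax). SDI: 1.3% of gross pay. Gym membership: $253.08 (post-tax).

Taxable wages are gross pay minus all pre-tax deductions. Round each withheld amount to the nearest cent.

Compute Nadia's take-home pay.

$2,197.67

Transit benefit: $243.24
Taxable wages = $3,937.93 − $243.24 = $3,694.69
State withholding: $3,694.69 × 0.072 = $266.02
Federal income tax: $3,694.69 × 0.1322 = $488.44
Local income tax: $3,694.69 × 0.034 = $125.62
PFL insurance: $3,937.93 × 0.0087 = $34.26
SDI: $3,937.93 × 0.013 = $51.19
Parking fee: $278.41
Gym membership: $253.08
Total deductions = $243.24 + $266.02 + $488.44 + $125.62 + $34.26 + $51.19 + $278.41 + $253.08 = $1,740.26
Net pay = $3,937.93 − $1,740.26 = $2,197.67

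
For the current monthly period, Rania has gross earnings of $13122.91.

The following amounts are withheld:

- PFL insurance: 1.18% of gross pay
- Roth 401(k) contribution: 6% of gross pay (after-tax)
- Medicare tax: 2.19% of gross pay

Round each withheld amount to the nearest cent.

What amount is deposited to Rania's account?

Medicare tax: $13122.91 × 0.0219 = $287.39
PFL insurance: $13122.91 × 0.0118 = $154.85
Roth 401(k) contribution: $13122.91 × 0.06 = $787.37
Total deductions = $287.39 + $154.85 + $787.37 = $1229.61
Net pay = $13122.91 − $1229.61 = $11893.30

$11893.30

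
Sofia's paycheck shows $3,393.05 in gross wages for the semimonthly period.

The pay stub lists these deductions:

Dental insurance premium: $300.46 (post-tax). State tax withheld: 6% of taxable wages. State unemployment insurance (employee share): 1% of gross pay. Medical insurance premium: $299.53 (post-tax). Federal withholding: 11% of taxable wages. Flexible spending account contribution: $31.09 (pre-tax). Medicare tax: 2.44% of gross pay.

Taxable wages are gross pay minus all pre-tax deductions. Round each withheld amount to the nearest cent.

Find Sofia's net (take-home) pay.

Flexible spending account contribution: $31.09
Taxable wages = $3,393.05 − $31.09 = $3,361.96
State tax withheld: $3,361.96 × 0.06 = $201.72
Federal withholding: $3,361.96 × 0.11 = $369.82
State unemployment insurance (employee share): $3,393.05 × 0.01 = $33.93
Medicare tax: $3,393.05 × 0.0244 = $82.79
Dental insurance premium: $300.46
Medical insurance premium: $299.53
Total deductions = $31.09 + $201.72 + $369.82 + $33.93 + $82.79 + $300.46 + $299.53 = $1,319.34
Net pay = $3,393.05 − $1,319.34 = $2,073.71

$2,073.71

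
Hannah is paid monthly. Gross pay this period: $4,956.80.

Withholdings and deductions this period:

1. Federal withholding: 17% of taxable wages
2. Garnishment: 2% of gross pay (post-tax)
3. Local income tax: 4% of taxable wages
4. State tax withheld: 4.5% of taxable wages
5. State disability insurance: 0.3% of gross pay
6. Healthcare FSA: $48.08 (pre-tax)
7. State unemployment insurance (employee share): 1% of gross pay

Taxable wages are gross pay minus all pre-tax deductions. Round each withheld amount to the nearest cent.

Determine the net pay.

Healthcare FSA: $48.08
Taxable wages = $4,956.80 − $48.08 = $4,908.72
State tax withheld: $4,908.72 × 0.045 = $220.89
Federal withholding: $4,908.72 × 0.17 = $834.48
Local income tax: $4,908.72 × 0.04 = $196.35
State disability insurance: $4,956.80 × 0.003 = $14.87
State unemployment insurance (employee share): $4,956.80 × 0.01 = $49.57
Garnishment: $4,956.80 × 0.02 = $99.14
Total deductions = $48.08 + $220.89 + $834.48 + $196.35 + $14.87 + $49.57 + $99.14 = $1,463.38
Net pay = $4,956.80 − $1,463.38 = $3,493.42

$3,493.42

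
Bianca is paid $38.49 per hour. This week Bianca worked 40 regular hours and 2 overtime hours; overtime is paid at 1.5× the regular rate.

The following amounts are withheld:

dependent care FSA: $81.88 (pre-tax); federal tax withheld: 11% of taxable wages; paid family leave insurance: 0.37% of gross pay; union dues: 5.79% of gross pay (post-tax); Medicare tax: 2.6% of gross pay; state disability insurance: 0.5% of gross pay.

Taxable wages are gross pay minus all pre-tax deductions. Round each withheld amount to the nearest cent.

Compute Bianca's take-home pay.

$1,246.88

Regular pay: 40 × $38.49 = $1,539.60
Overtime pay: 2 × $38.49 × 1.5 = $115.47
Gross pay = $1,539.60 + $115.47 = $1,655.07
Dependent care FSA: $81.88
Taxable wages = $1,655.07 − $81.88 = $1,573.19
Federal tax withheld: $1,573.19 × 0.11 = $173.05
State disability insurance: $1,655.07 × 0.005 = $8.28
Medicare tax: $1,655.07 × 0.026 = $43.03
Paid family leave insurance: $1,655.07 × 0.0037 = $6.12
Union dues: $1,655.07 × 0.0579 = $95.83
Total deductions = $81.88 + $173.05 + $8.28 + $43.03 + $6.12 + $95.83 = $408.19
Net pay = $1,655.07 − $408.19 = $1,246.88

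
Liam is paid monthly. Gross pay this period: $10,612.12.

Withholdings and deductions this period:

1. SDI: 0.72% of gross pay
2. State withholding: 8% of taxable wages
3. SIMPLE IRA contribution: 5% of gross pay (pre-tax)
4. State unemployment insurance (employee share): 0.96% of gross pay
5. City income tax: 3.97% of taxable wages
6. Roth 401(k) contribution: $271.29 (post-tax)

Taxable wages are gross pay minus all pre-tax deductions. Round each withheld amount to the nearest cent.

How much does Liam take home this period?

SIMPLE IRA contribution: $10,612.12 × 0.05 = $530.61
Taxable wages = $10,612.12 − $530.61 = $10,081.51
City income tax: $10,081.51 × 0.0397 = $400.24
State withholding: $10,081.51 × 0.08 = $806.52
State unemployment insurance (employee share): $10,612.12 × 0.0096 = $101.88
SDI: $10,612.12 × 0.0072 = $76.41
Roth 401(k) contribution: $271.29
Total deductions = $530.61 + $400.24 + $806.52 + $101.88 + $76.41 + $271.29 = $2,186.95
Net pay = $10,612.12 − $2,186.95 = $8,425.17

$8,425.17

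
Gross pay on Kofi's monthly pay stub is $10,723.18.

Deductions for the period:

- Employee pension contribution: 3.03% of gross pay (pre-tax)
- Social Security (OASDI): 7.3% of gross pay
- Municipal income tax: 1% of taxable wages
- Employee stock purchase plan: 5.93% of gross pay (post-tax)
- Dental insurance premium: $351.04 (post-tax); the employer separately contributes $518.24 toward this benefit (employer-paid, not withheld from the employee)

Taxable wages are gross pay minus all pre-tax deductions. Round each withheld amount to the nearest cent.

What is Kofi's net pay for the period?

$8,524.58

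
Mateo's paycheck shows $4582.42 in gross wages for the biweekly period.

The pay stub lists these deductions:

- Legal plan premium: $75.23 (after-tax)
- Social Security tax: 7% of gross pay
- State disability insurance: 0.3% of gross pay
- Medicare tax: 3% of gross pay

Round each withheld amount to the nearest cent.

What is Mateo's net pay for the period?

$4035.20

Medicare tax: $4582.42 × 0.03 = $137.47
State disability insurance: $4582.42 × 0.003 = $13.75
Social Security tax: $4582.42 × 0.07 = $320.77
Legal plan premium: $75.23
Total deductions = $137.47 + $13.75 + $320.77 + $75.23 = $547.22
Net pay = $4582.42 − $547.22 = $4035.20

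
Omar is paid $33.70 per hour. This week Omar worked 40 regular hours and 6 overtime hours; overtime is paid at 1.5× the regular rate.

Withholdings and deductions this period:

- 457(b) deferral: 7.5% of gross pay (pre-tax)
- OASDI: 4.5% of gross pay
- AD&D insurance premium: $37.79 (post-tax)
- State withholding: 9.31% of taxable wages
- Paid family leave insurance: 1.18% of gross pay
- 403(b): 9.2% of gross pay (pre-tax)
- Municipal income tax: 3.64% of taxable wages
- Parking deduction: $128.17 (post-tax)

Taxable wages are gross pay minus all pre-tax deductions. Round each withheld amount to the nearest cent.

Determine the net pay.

Regular pay: 40 × $33.70 = $1,348.00
Overtime pay: 6 × $33.70 × 1.5 = $303.30
Gross pay = $1,348.00 + $303.30 = $1,651.30
403(b): $1,651.30 × 0.092 = $151.92
457(b) deferral: $1,651.30 × 0.075 = $123.85
Pre-tax total = $151.92 + $123.85 = $275.77
Taxable wages = $1,651.30 − $275.77 = $1,375.53
State withholding: $1,375.53 × 0.0931 = $128.06
Municipal income tax: $1,375.53 × 0.0364 = $50.07
Paid family leave insurance: $1,651.30 × 0.0118 = $19.49
OASDI: $1,651.30 × 0.045 = $74.31
Parking deduction: $128.17
AD&D insurance premium: $37.79
Total deductions = $151.92 + $123.85 + $128.06 + $50.07 + $19.49 + $74.31 + $128.17 + $37.79 = $713.66
Net pay = $1,651.30 − $713.66 = $937.64

$937.64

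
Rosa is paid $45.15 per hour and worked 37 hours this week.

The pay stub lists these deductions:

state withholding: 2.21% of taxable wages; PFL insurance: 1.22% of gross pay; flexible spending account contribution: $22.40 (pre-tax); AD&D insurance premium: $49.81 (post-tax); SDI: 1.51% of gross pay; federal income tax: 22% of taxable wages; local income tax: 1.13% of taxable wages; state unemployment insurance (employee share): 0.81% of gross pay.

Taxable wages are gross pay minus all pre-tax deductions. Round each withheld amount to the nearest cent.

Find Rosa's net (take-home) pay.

$1,121.57

Gross pay: 37 × $45.15 = $1,670.55
Flexible spending account contribution: $22.40
Taxable wages = $1,670.55 − $22.40 = $1,648.15
Federal income tax: $1,648.15 × 0.22 = $362.59
State withholding: $1,648.15 × 0.0221 = $36.42
Local income tax: $1,648.15 × 0.0113 = $18.62
State unemployment insurance (employee share): $1,670.55 × 0.0081 = $13.53
PFL insurance: $1,670.55 × 0.0122 = $20.38
SDI: $1,670.55 × 0.0151 = $25.23
AD&D insurance premium: $49.81
Total deductions = $22.40 + $362.59 + $36.42 + $18.62 + $13.53 + $20.38 + $25.23 + $49.81 = $548.98
Net pay = $1,670.55 − $548.98 = $1,121.57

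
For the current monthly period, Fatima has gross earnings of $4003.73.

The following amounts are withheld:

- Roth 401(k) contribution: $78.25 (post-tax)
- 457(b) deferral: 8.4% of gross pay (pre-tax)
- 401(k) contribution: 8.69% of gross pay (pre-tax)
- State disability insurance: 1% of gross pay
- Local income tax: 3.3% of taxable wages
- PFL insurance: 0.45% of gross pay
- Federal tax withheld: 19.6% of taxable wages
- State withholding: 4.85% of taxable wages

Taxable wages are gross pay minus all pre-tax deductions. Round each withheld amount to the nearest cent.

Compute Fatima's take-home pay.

401(k) contribution: $4003.73 × 0.0869 = $347.92
457(b) deferral: $4003.73 × 0.084 = $336.31
Pre-tax total = $347.92 + $336.31 = $684.23
Taxable wages = $4003.73 − $684.23 = $3319.50
Federal tax withheld: $3319.50 × 0.196 = $650.62
Local income tax: $3319.50 × 0.033 = $109.54
State withholding: $3319.50 × 0.0485 = $161.00
State disability insurance: $4003.73 × 0.01 = $40.04
PFL insurance: $4003.73 × 0.0045 = $18.02
Roth 401(k) contribution: $78.25
Total deductions = $347.92 + $336.31 + $650.62 + $109.54 + $161.00 + $40.04 + $18.02 + $78.25 = $1741.70
Net pay = $4003.73 − $1741.70 = $2262.03

$2262.03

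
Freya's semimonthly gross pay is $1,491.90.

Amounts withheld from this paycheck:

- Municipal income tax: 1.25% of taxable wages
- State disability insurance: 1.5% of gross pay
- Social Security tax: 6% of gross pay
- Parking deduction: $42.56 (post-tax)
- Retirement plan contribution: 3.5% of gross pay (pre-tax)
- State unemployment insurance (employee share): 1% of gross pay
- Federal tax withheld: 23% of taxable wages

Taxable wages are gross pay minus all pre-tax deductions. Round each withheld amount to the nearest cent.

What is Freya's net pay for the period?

Retirement plan contribution: $1,491.90 × 0.035 = $52.22
Taxable wages = $1,491.90 − $52.22 = $1,439.68
Municipal income tax: $1,439.68 × 0.0125 = $18.00
Federal tax withheld: $1,439.68 × 0.23 = $331.13
State disability insurance: $1,491.90 × 0.015 = $22.38
State unemployment insurance (employee share): $1,491.90 × 0.01 = $14.92
Social Security tax: $1,491.90 × 0.06 = $89.51
Parking deduction: $42.56
Total deductions = $52.22 + $18.00 + $331.13 + $22.38 + $14.92 + $89.51 + $42.56 = $570.72
Net pay = $1,491.90 − $570.72 = $921.18

$921.18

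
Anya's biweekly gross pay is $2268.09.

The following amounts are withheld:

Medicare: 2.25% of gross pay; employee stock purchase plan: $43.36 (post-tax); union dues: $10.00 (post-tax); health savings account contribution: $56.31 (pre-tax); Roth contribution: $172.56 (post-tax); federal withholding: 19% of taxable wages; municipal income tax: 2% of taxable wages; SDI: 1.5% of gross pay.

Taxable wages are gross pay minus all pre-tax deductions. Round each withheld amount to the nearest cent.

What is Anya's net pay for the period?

$1436.33

Health savings account contribution: $56.31
Taxable wages = $2268.09 − $56.31 = $2211.78
Municipal income tax: $2211.78 × 0.02 = $44.24
Federal withholding: $2211.78 × 0.19 = $420.24
SDI: $2268.09 × 0.015 = $34.02
Medicare: $2268.09 × 0.0225 = $51.03
Roth contribution: $172.56
Union dues: $10.00
Employee stock purchase plan: $43.36
Total deductions = $56.31 + $44.24 + $420.24 + $34.02 + $51.03 + $172.56 + $10.00 + $43.36 = $831.76
Net pay = $2268.09 − $831.76 = $1436.33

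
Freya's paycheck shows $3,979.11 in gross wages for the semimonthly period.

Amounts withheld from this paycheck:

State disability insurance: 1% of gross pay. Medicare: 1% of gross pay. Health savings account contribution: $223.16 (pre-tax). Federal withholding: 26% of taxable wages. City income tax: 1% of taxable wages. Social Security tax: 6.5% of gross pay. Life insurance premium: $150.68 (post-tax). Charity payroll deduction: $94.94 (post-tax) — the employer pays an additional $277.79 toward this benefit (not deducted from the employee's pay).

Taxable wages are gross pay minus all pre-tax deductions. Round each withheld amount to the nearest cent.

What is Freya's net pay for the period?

$2,158.00

Health savings account contribution: $223.16
Taxable wages = $3,979.11 − $223.16 = $3,755.95
City income tax: $3,755.95 × 0.01 = $37.56
Federal withholding: $3,755.95 × 0.26 = $976.55
State disability insurance: $3,979.11 × 0.01 = $39.79
Social Security tax: $3,979.11 × 0.065 = $258.64
Medicare: $3,979.11 × 0.01 = $39.79
Charity payroll deduction: $94.94
Life insurance premium: $150.68
(Employer's $277.79 toward charity payroll deduction is not withheld from the employee.)
Total deductions = $223.16 + $37.56 + $976.55 + $39.79 + $258.64 + $39.79 + $94.94 + $150.68 = $1,821.11
Net pay = $3,979.11 − $1,821.11 = $2,158.00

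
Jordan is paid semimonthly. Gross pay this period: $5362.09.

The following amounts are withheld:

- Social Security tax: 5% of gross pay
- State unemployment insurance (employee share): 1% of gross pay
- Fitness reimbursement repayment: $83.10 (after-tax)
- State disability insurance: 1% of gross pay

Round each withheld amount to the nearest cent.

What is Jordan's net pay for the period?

State unemployment insurance (employee share): $5362.09 × 0.01 = $53.62
Social Security tax: $5362.09 × 0.05 = $268.10
State disability insurance: $5362.09 × 0.01 = $53.62
Fitness reimbursement repayment: $83.10
Total deductions = $53.62 + $268.10 + $53.62 + $83.10 = $458.44
Net pay = $5362.09 − $458.44 = $4903.65

$4903.65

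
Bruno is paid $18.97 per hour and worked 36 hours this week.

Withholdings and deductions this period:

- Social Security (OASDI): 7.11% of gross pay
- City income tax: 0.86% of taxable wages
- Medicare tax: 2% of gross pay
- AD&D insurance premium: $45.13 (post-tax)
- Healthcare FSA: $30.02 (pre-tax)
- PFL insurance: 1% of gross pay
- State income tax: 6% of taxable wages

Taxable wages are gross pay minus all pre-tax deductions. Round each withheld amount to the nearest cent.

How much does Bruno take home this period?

Gross pay: 36 × $18.97 = $682.92
Healthcare FSA: $30.02
Taxable wages = $682.92 − $30.02 = $652.90
State income tax: $652.90 × 0.06 = $39.17
City income tax: $652.90 × 0.0086 = $5.61
Medicare tax: $682.92 × 0.02 = $13.66
Social Security (OASDI): $682.92 × 0.0711 = $48.56
PFL insurance: $682.92 × 0.01 = $6.83
AD&D insurance premium: $45.13
Total deductions = $30.02 + $39.17 + $5.61 + $13.66 + $48.56 + $6.83 + $45.13 = $188.98
Net pay = $682.92 − $188.98 = $493.94

$493.94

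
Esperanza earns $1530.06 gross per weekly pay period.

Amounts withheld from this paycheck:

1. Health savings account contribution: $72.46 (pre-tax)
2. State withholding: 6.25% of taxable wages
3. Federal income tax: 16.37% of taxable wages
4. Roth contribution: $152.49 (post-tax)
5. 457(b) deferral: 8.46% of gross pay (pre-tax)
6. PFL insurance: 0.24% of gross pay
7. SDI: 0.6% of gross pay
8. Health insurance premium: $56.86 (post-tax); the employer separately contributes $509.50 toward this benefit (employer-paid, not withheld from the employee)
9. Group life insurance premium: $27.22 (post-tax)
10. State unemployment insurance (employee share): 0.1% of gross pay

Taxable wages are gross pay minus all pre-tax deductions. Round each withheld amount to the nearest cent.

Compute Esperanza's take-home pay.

$776.78

457(b) deferral: $1530.06 × 0.0846 = $129.44
Health savings account contribution: $72.46
Pre-tax total = $129.44 + $72.46 = $201.90
Taxable wages = $1530.06 − $201.90 = $1328.16
State withholding: $1328.16 × 0.0625 = $83.01
Federal income tax: $1328.16 × 0.1637 = $217.42
SDI: $1530.06 × 0.006 = $9.18
State unemployment insurance (employee share): $1530.06 × 0.001 = $1.53
PFL insurance: $1530.06 × 0.0024 = $3.67
Group life insurance premium: $27.22
Health insurance premium: $56.86
Roth contribution: $152.49
(Employer's $509.50 toward health insurance premium is not withheld from the employee.)
Total deductions = $129.44 + $72.46 + $83.01 + $217.42 + $9.18 + $1.53 + $3.67 + $27.22 + $56.86 + $152.49 = $753.28
Net pay = $1530.06 − $753.28 = $776.78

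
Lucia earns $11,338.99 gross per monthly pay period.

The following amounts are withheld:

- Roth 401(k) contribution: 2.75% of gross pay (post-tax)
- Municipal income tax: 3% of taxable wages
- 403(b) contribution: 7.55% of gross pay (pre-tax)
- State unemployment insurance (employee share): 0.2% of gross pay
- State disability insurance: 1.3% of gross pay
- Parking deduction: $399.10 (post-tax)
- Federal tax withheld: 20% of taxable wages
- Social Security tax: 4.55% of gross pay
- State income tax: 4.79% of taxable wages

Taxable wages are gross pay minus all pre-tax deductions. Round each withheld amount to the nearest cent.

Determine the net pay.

$6,172.77

403(b) contribution: $11,338.99 × 0.0755 = $856.09
Taxable wages = $11,338.99 − $856.09 = $10,482.90
Municipal income tax: $10,482.90 × 0.03 = $314.49
Federal tax withheld: $10,482.90 × 0.2 = $2,096.58
State income tax: $10,482.90 × 0.0479 = $502.13
Social Security tax: $11,338.99 × 0.0455 = $515.92
State disability insurance: $11,338.99 × 0.013 = $147.41
State unemployment insurance (employee share): $11,338.99 × 0.002 = $22.68
Parking deduction: $399.10
Roth 401(k) contribution: $11,338.99 × 0.0275 = $311.82
Total deductions = $856.09 + $314.49 + $2,096.58 + $502.13 + $515.92 + $147.41 + $22.68 + $399.10 + $311.82 = $5,166.22
Net pay = $11,338.99 − $5,166.22 = $6,172.77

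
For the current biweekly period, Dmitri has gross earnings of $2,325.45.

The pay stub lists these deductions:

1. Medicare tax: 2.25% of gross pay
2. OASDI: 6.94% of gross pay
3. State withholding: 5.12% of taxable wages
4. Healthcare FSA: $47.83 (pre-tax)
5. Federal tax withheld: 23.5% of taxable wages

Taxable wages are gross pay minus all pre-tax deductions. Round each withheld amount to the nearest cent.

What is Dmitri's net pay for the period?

Healthcare FSA: $47.83
Taxable wages = $2,325.45 − $47.83 = $2,277.62
State withholding: $2,277.62 × 0.0512 = $116.61
Federal tax withheld: $2,277.62 × 0.235 = $535.24
OASDI: $2,325.45 × 0.0694 = $161.39
Medicare tax: $2,325.45 × 0.0225 = $52.32
Total deductions = $47.83 + $116.61 + $535.24 + $161.39 + $52.32 = $913.39
Net pay = $2,325.45 − $913.39 = $1,412.06

$1,412.06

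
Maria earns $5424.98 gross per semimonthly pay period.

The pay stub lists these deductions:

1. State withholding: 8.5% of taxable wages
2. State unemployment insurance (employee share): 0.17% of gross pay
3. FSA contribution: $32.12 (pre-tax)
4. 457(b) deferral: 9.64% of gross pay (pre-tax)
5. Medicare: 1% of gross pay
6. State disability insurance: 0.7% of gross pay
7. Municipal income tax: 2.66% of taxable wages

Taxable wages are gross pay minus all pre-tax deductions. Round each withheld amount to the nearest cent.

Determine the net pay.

457(b) deferral: $5424.98 × 0.0964 = $522.97
FSA contribution: $32.12
Pre-tax total = $522.97 + $32.12 = $555.09
Taxable wages = $5424.98 − $555.09 = $4869.89
State withholding: $4869.89 × 0.085 = $413.94
Municipal income tax: $4869.89 × 0.0266 = $129.54
Medicare: $5424.98 × 0.01 = $54.25
State unemployment insurance (employee share): $5424.98 × 0.0017 = $9.22
State disability insurance: $5424.98 × 0.007 = $37.97
Total deductions = $522.97 + $32.12 + $413.94 + $129.54 + $54.25 + $9.22 + $37.97 = $1200.01
Net pay = $5424.98 − $1200.01 = $4224.97

$4224.97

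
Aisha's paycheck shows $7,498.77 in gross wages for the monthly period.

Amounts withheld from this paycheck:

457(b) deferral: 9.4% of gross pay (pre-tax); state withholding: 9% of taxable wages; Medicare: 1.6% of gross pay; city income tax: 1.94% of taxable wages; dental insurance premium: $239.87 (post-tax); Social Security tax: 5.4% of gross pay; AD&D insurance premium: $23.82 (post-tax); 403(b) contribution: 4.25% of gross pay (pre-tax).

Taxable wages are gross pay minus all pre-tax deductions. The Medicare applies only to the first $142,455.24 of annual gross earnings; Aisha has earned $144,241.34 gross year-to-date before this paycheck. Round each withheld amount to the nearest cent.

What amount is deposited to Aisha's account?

457(b) deferral: $7,498.77 × 0.094 = $704.88
403(b) contribution: $7,498.77 × 0.0425 = $318.70
Pre-tax total = $704.88 + $318.70 = $1,023.58
Taxable wages = $7,498.77 − $1,023.58 = $6,475.19
City income tax: $6,475.19 × 0.0194 = $125.62
State withholding: $6,475.19 × 0.09 = $582.77
Social Security tax: $7,498.77 × 0.054 = $404.93
Medicare: annual cap $142,455.24 already reached (YTD $144,241.34), so $0.00
AD&D insurance premium: $23.82
Dental insurance premium: $239.87
Total deductions = $704.88 + $318.70 + $125.62 + $582.77 + $404.93 + $0.00 + $23.82 + $239.87 = $2,400.59
Net pay = $7,498.77 − $2,400.59 = $5,098.18

$5,098.18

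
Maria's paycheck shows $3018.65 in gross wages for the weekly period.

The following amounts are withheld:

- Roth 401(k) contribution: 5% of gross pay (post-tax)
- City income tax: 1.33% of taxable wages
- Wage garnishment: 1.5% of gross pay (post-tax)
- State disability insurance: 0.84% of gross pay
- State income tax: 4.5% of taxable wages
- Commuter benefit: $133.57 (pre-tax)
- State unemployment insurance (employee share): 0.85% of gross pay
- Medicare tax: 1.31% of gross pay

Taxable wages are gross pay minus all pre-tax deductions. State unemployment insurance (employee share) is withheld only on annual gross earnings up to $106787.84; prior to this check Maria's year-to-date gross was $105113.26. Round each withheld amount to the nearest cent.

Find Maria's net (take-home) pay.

Commuter benefit: $133.57
Taxable wages = $3018.65 − $133.57 = $2885.08
City income tax: $2885.08 × 0.0133 = $38.37
State income tax: $2885.08 × 0.045 = $129.83
State unemployment insurance (employee share): only $106787.84 − $105113.26 = $1674.58 of this check is subject → $1674.58 × 0.0085 = $14.23
State disability insurance: $3018.65 × 0.0084 = $25.36
Medicare tax: $3018.65 × 0.0131 = $39.54
Roth 401(k) contribution: $3018.65 × 0.05 = $150.93
Wage garnishment: $3018.65 × 0.015 = $45.28
Total deductions = $133.57 + $38.37 + $129.83 + $14.23 + $25.36 + $39.54 + $150.93 + $45.28 = $577.11
Net pay = $3018.65 − $577.11 = $2441.54

$2441.54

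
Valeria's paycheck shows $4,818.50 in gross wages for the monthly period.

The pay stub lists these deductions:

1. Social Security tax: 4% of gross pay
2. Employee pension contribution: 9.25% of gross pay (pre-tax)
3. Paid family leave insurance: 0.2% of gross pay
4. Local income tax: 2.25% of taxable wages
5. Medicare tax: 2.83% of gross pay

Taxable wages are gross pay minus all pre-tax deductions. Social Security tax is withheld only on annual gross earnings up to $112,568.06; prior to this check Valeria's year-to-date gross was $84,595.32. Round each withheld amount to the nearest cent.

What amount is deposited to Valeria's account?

Employee pension contribution: $4,818.50 × 0.0925 = $445.71
Taxable wages = $4,818.50 − $445.71 = $4,372.79
Local income tax: $4,372.79 × 0.0225 = $98.39
Paid family leave insurance: $4,818.50 × 0.002 = $9.64
Social Security tax: cap not yet reached, full $4,818.50 is subject → $4,818.50 × 0.04 = $192.74
Medicare tax: $4,818.50 × 0.0283 = $136.36
Total deductions = $445.71 + $98.39 + $9.64 + $192.74 + $136.36 = $882.84
Net pay = $4,818.50 − $882.84 = $3,935.66

$3,935.66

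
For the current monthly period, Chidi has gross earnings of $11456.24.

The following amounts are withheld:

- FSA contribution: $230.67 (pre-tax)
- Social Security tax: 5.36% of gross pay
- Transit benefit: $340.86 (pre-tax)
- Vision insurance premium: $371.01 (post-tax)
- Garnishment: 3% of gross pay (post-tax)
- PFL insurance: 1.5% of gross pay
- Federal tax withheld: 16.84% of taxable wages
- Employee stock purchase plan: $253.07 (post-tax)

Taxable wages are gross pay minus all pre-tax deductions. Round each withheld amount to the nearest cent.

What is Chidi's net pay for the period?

$7298.06

FSA contribution: $230.67
Transit benefit: $340.86
Pre-tax total = $230.67 + $340.86 = $571.53
Taxable wages = $11456.24 − $571.53 = $10884.71
Federal tax withheld: $10884.71 × 0.1684 = $1832.99
Social Security tax: $11456.24 × 0.0536 = $614.05
PFL insurance: $11456.24 × 0.015 = $171.84
Garnishment: $11456.24 × 0.03 = $343.69
Employee stock purchase plan: $253.07
Vision insurance premium: $371.01
Total deductions = $230.67 + $340.86 + $1832.99 + $614.05 + $171.84 + $343.69 + $253.07 + $371.01 = $4158.18
Net pay = $11456.24 − $4158.18 = $7298.06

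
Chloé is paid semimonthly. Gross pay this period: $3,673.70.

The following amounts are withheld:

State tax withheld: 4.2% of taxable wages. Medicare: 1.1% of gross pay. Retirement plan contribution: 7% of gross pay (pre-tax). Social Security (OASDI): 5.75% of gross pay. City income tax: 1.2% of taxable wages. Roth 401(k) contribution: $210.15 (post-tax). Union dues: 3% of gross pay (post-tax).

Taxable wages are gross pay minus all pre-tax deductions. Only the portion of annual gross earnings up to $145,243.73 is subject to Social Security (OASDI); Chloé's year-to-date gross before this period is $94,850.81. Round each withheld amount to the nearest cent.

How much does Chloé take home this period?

$2,660.04

Retirement plan contribution: $3,673.70 × 0.07 = $257.16
Taxable wages = $3,673.70 − $257.16 = $3,416.54
City income tax: $3,416.54 × 0.012 = $41.00
State tax withheld: $3,416.54 × 0.042 = $143.49
Social Security (OASDI): cap not yet reached, full $3,673.70 is subject → $3,673.70 × 0.0575 = $211.24
Medicare: $3,673.70 × 0.011 = $40.41
Roth 401(k) contribution: $210.15
Union dues: $3,673.70 × 0.03 = $110.21
Total deductions = $257.16 + $41.00 + $143.49 + $211.24 + $40.41 + $210.15 + $110.21 = $1,013.66
Net pay = $3,673.70 − $1,013.66 = $2,660.04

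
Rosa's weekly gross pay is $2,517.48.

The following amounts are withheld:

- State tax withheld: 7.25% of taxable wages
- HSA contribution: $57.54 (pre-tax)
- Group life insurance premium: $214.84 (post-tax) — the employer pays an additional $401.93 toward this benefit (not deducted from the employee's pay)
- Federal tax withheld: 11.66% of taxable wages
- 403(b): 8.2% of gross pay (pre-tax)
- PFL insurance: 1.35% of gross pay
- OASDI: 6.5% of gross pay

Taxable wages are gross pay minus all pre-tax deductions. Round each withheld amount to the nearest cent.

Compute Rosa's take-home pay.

HSA contribution: $57.54
403(b): $2,517.48 × 0.082 = $206.43
Pre-tax total = $57.54 + $206.43 = $263.97
Taxable wages = $2,517.48 − $263.97 = $2,253.51
State tax withheld: $2,253.51 × 0.0725 = $163.38
Federal tax withheld: $2,253.51 × 0.1166 = $262.76
PFL insurance: $2,517.48 × 0.0135 = $33.99
OASDI: $2,517.48 × 0.065 = $163.64
Group life insurance premium: $214.84
(Employer's $401.93 toward group life insurance premium is not withheld from the employee.)
Total deductions = $57.54 + $206.43 + $163.38 + $262.76 + $33.99 + $163.64 + $214.84 = $1,102.58
Net pay = $2,517.48 − $1,102.58 = $1,414.90

$1,414.90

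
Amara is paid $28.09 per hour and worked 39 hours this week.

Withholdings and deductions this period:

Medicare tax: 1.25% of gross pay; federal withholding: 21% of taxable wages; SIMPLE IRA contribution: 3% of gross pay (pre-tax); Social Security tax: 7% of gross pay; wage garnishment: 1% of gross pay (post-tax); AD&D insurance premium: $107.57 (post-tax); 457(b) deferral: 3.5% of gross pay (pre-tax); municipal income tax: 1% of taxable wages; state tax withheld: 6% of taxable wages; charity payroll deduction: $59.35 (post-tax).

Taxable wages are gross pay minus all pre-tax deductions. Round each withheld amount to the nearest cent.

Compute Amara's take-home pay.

$469.24

Gross pay: 39 × $28.09 = $1,095.51
457(b) deferral: $1,095.51 × 0.035 = $38.34
SIMPLE IRA contribution: $1,095.51 × 0.03 = $32.87
Pre-tax total = $38.34 + $32.87 = $71.21
Taxable wages = $1,095.51 − $71.21 = $1,024.30
Municipal income tax: $1,024.30 × 0.01 = $10.24
State tax withheld: $1,024.30 × 0.06 = $61.46
Federal withholding: $1,024.30 × 0.21 = $215.10
Medicare tax: $1,095.51 × 0.0125 = $13.69
Social Security tax: $1,095.51 × 0.07 = $76.69
AD&D insurance premium: $107.57
Charity payroll deduction: $59.35
Wage garnishment: $1,095.51 × 0.01 = $10.96
Total deductions = $38.34 + $32.87 + $10.24 + $61.46 + $215.10 + $13.69 + $76.69 + $107.57 + $59.35 + $10.96 = $626.27
Net pay = $1,095.51 − $626.27 = $469.24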